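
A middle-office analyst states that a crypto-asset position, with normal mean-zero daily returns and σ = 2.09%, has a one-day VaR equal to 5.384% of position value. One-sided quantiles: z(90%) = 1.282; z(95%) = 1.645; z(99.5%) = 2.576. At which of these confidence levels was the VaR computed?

Implied z = VaR/σ = 5.384 / 2.09 = 2.576.
This matches z(99.5%) = 2.576.

99.5%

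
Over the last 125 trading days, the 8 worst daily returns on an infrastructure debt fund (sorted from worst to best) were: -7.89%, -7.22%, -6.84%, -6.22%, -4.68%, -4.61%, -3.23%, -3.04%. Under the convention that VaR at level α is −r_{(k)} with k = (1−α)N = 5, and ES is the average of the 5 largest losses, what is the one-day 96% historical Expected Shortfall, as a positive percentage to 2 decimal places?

The 5 worst returns sum to -32.85%.
ES = −(-32.85%) / 5 = 6.57%.

6.57%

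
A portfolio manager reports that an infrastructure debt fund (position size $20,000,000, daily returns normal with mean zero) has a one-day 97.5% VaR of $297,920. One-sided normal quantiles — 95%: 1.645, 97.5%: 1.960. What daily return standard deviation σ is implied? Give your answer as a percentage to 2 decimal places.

0.76%

VaR as a fraction: $297,920 / $20,000,000 = 1.490%.
σ = VaR / z = 1.490% / 1.960 = 0.760%.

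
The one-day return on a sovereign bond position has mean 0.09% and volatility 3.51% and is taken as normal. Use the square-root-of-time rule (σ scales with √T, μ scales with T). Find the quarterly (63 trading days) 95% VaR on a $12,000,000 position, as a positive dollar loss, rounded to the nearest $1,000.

At 95%, z = 1.645.
σ_{63d} = 3.51% × √63 = 27.860%; μ_{63d} = 63 × 0.09% = 5.670%.
VaR = −(5.670%) + 1.645 × 27.860% = 40.160%.
On $12,000,000: 0.40160 × $12,000,000 = $4,819,200.

$4,819,000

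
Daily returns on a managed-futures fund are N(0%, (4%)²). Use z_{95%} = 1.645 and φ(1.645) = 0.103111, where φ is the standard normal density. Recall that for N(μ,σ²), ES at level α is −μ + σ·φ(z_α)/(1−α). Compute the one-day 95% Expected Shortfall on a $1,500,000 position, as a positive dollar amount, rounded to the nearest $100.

Tail multiplier: φ(z)/(1−α) = 0.103111 / 0.05 = 2.062.
ES = 4% × 2.062 = 8.248%.
On $1,500,000: 0.08248 × $1,500,000 = $123,720.

$123,700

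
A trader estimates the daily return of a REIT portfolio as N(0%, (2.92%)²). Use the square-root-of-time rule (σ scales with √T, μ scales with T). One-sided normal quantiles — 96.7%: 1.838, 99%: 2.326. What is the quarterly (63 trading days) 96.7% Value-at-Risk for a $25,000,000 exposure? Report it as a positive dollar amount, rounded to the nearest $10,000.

σ_{63d} = 2.92% × √63 = 23.177%.
VaR = 1.838 × 23.177% = 42.599%.
On $25,000,000: 0.42599 × $25,000,000 = $10,649,750.

$10,650,000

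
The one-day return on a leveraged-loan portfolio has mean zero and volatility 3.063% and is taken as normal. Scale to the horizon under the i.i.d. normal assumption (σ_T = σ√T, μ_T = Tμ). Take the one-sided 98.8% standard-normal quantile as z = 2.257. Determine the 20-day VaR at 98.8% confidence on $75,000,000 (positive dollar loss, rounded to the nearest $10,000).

σ_{20d} = 3.063% × √20 = 13.698%.
VaR = 2.257 × 13.698% = 30.916%.
On $75,000,000: 0.30916 × $75,000,000 = $23,187,000.

$23,190,000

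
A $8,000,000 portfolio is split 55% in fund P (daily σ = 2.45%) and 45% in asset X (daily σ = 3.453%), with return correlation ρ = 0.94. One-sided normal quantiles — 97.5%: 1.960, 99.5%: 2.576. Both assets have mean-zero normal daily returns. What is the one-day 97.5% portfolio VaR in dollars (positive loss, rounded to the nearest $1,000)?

σ_p² = 0.55²·2.45² + 0.45²·3.453² + 2·0.94·0.55·0.45·2.45·3.453 = 8.1666 (%²).
σ_p = √8.1666 = 2.858%.
VaR = 1.960 × 2.858% = 5.602%; on $8,000,000 that is $448,160.

$448,000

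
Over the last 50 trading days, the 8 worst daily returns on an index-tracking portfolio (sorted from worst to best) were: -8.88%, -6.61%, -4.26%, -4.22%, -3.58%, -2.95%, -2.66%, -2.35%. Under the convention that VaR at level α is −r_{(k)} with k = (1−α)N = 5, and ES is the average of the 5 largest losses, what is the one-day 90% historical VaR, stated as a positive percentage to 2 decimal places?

3.58%

k = 5; the 5th lowest return is -3.58%, so VaR = 3.58%.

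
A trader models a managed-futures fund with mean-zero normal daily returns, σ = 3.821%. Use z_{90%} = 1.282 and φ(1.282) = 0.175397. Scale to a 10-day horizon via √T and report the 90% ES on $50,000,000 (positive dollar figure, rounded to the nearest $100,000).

σ_{10d} = 3.821% × √10 = 12.083%.
ES multiplier = φ(z)/(1−α) = 0.175397/0.1 = 1.754.
ES = 12.083% × 1.754 = 21.194%; on $50,000,000: $10,597,000.

$10,600,000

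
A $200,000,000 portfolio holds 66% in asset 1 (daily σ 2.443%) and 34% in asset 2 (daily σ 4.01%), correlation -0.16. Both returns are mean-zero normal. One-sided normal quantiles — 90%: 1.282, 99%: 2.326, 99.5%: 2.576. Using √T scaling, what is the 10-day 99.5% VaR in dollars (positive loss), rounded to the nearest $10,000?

σ_p = √(0.66²·2.443² + 0.34²·4.01² + 2·-0.16·0.66·0.34·2.443·4.01) = 1.938%.
σ_{10d} = 1.938% × √10 = 6.128%.
VaR = 2.576 × 6.128% = 15.786%; on $200,000,000 that is $31,572,000.

$31,570,000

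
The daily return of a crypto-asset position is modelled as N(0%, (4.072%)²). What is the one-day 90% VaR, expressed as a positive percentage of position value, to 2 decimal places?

At 90% one-sided, z = 1.282.
VaR = z·σ = 1.282 × 4.072% = 5.220%.

5.22%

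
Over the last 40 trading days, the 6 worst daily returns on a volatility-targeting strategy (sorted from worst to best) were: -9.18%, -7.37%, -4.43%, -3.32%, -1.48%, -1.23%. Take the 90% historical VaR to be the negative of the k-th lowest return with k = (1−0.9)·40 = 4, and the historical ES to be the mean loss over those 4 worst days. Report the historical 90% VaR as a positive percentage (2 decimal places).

3.32%

k = 4; the 4th lowest return is -3.32%, so VaR = 3.32%.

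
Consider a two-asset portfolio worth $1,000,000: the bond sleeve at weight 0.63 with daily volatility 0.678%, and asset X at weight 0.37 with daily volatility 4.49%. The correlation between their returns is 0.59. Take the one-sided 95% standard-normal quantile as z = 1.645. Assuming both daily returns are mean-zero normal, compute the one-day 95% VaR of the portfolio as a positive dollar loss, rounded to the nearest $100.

σ_p² = 0.63²·0.678² + 0.37²·4.49² + 2·0.59·0.63·0.37·0.678·4.49 = 3.7797 (%²).
σ_p = √3.7797 = 1.944%.
VaR = 1.645 × 1.944% = 3.198%; on $1,000,000 that is $31,980.

$32,000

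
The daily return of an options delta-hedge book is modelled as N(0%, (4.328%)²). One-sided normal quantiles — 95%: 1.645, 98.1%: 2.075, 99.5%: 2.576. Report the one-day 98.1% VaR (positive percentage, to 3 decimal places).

8.981%

VaR = z·σ = 2.075 × 4.328% = 8.981%.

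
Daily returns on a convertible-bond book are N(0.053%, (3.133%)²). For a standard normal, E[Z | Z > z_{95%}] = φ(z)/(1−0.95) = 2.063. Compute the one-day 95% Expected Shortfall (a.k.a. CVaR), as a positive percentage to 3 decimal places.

ES = −(0.053%) + 3.133% × 2.063 = 6.410%.

6.410%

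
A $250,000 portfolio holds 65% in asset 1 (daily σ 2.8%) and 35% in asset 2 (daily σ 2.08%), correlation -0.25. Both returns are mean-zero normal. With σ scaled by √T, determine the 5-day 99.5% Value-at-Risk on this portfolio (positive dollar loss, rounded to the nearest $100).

$25,700

σ_p = √(0.65²·2.8² + 0.35²·2.08² + 2·-0.25·0.65·0.35·2.8·2.08) = 1.783%.
σ_{5d} = 1.783% × √5 = 3.987%.
z(99.5%) = 2.576.
VaR = 2.576 × 3.987% = 10.271%; on $250,000 that is $25,678.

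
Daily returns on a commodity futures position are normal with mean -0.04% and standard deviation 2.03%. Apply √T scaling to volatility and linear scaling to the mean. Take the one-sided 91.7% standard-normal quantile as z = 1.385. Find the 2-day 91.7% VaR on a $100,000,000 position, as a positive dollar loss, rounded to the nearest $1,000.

$4,056,000

σ_{2d} = 2.03% × √2 = 2.871%; μ_{2d} = 2 × -0.04% = -0.080%.
VaR = −(-0.080%) + 1.385 × 2.871% = 4.056%.
On $100,000,000: 0.04056 × $100,000,000 = $4,056,000.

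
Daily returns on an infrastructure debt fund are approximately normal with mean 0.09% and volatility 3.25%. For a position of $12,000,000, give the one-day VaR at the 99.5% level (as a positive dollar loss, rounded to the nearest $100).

$993,800

At 99.5% one-sided, z = 2.576.
VaR = −μ + z·σ = −(0.09%) + 2.576 × 3.25% = 8.282%.
On $12,000,000: 0.08282 × $12,000,000 = $993,840.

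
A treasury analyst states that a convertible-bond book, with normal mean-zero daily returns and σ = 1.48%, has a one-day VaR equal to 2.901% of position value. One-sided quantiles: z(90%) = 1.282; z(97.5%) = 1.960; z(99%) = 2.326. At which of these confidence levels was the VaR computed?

97.5%

Implied z = VaR/σ = 2.901 / 1.48 = 1.960.
This matches z(97.5%) = 1.960.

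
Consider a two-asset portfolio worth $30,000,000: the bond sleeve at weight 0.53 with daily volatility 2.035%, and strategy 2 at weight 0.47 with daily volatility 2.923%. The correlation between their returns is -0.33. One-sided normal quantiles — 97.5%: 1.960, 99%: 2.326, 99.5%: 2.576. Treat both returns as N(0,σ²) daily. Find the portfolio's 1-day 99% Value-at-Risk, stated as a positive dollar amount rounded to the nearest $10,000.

σ_p² = 0.53²·2.035² + 0.47²·2.923² + 2·-0.33·0.53·0.47·2.035·2.923 = 2.0727 (%²).
σ_p = √2.0727 = 1.440%.
VaR = 2.326 × 1.440% = 3.349%; on $30,000,000 that is $1,004,700.

$1,000,000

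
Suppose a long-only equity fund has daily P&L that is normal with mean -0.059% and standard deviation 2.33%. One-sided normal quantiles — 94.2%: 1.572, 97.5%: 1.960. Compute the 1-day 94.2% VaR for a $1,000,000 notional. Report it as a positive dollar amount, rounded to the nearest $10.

VaR = −μ + z·σ = −(-0.059%) + 1.572 × 2.33% = 3.722%.
On $1,000,000: 0.03722 × $1,000,000 = $37,220.

$37,220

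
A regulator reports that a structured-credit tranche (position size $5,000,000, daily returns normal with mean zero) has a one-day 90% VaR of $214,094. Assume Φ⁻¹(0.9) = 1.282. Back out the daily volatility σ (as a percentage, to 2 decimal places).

VaR as a fraction: $214,094 / $5,000,000 = 4.282%.
σ = VaR / z = 4.282% / 1.282 = 3.340%.

3.34%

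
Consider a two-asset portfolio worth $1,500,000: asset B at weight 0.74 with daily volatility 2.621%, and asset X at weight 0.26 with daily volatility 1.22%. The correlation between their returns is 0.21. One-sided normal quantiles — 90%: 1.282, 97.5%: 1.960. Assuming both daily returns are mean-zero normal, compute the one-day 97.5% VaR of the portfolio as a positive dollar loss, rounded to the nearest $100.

$59,700

σ_p² = 0.74²·2.621² + 0.26²·1.22² + 2·0.21·0.74·0.26·2.621·1.22 = 4.1208 (%²).
σ_p = √4.1208 = 2.030%.
VaR = 1.960 × 2.030% = 3.979%; on $1,500,000 that is $59,685.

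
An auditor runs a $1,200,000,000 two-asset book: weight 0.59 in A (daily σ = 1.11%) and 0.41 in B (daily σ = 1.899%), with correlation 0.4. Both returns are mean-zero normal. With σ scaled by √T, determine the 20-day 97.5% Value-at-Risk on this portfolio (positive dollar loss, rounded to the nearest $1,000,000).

$126,000,000

σ_p = √(0.59²·1.11² + 0.41²·1.899² + 2·0.4·0.59·0.41·1.11·1.899) = 1.201%.
σ_{20d} = 1.201% × √20 = 5.371%.
z(97.5%) = 1.960.
VaR = 1.960 × 5.371% = 10.527%; on $1,200,000,000 that is $126,324,000.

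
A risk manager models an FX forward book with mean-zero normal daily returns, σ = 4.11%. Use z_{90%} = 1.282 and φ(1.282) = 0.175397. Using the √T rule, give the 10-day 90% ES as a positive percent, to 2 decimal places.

σ_{10d} = 4.11% × √10 = 12.997%.
ES multiplier = φ(z)/(1−α) = 0.175397/0.1 = 1.754.
ES = 12.997% × 1.754 = 22.797%.

22.80%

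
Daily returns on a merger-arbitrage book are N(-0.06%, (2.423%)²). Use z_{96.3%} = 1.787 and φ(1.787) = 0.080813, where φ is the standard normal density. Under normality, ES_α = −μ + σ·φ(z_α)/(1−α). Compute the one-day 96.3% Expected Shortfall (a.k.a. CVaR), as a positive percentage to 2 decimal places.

5.35%

Tail multiplier: φ(z)/(1−α) = 0.080813 / 0.037 = 2.184.
ES = −(-0.06%) + 2.423% × 2.184 = 5.352%.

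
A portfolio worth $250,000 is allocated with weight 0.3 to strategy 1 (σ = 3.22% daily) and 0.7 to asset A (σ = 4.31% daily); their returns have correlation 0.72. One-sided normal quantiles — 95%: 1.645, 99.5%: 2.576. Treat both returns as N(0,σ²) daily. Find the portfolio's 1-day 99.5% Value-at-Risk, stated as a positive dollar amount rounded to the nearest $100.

σ_p² = 0.3²·3.22² + 0.7²·4.31² + 2·0.72·0.3·0.7·3.22·4.31 = 14.2322 (%²).
σ_p = √14.2322 = 3.773%.
VaR = 2.576 × 3.773% = 9.719%; on $250,000 that is $24,298.

$24,300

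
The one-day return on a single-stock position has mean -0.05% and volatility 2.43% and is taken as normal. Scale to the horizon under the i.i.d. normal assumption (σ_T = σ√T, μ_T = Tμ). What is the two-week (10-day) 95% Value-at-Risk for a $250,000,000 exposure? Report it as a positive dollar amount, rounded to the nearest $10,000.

$32,850,000

At 95%, z = 1.645.
σ_{10d} = 2.43% × √10 = 7.684%; μ_{10d} = 10 × -0.05% = -0.500%.
VaR = −(-0.500%) + 1.645 × 7.684% = 13.140%.
On $250,000,000: 0.13140 × $250,000,000 = $32,850,000.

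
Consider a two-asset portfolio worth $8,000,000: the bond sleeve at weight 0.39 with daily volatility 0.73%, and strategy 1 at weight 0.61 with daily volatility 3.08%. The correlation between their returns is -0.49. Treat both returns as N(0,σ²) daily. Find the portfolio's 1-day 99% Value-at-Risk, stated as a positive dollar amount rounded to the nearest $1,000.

$327,000

σ_p² = 0.39²·0.73² + 0.61²·3.08² + 2·-0.49·0.39·0.61·0.73·3.08 = 3.0867 (%²).
σ_p = √3.0867 = 1.757%.
At 99%, z = 2.326.
VaR = 2.326 × 1.757% = 4.087%; on $8,000,000 that is $326,960.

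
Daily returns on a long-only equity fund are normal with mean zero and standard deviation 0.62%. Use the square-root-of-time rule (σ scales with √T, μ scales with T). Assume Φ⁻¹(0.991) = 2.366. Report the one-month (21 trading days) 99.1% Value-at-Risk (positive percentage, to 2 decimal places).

6.72%

σ_{21d} = 0.62% × √21 = 2.841%.
VaR = 2.366 × 2.841% = 6.722%.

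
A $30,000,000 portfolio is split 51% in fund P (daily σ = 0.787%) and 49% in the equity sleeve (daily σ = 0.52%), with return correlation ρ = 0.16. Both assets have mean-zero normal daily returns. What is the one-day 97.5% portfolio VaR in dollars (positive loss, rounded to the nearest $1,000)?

$299,000

σ_p² = 0.51²·0.787² + 0.49²·0.52² + 2·0.16·0.51·0.49·0.787·0.52 = 0.2587 (%²).
σ_p = √0.2587 = 0.509%.
At 97.5%, z = 1.960.
VaR = 1.960 × 0.509% = 0.998%; on $30,000,000 that is $299,400.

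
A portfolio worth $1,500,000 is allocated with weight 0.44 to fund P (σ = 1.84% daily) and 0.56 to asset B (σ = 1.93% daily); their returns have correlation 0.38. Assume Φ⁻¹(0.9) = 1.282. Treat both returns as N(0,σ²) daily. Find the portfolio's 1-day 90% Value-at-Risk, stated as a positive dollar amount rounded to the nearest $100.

$30,300

σ_p² = 0.44²·1.84² + 0.56²·1.93² + 2·0.38·0.44·0.56·1.84·1.93 = 2.4886 (%²).
σ_p = √2.4886 = 1.578%.
VaR = 1.282 × 1.578% = 2.023%; on $1,500,000 that is $30,345.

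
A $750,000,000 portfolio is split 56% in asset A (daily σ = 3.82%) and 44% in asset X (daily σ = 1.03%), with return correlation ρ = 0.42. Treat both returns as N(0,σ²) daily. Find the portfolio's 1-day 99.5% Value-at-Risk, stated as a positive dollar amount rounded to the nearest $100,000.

σ_p² = 0.56²·3.82² + 0.44²·1.03² + 2·0.42·0.56·0.44·3.82·1.03 = 5.5959 (%²).
σ_p = √5.5959 = 2.366%.
At 99.5%, z = 2.576.
VaR = 2.576 × 2.366% = 6.095%; on $750,000,000 that is $45,712,500.

$45,700,000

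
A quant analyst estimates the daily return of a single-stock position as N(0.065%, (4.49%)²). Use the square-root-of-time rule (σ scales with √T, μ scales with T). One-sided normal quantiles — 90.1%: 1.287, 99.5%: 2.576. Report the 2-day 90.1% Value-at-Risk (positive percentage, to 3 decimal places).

σ_{2d} = 4.49% × √2 = 6.350%; μ_{2d} = 2 × 0.065% = 0.130%.
VaR = −(0.130%) + 1.287 × 6.350% = 8.042%.

8.042%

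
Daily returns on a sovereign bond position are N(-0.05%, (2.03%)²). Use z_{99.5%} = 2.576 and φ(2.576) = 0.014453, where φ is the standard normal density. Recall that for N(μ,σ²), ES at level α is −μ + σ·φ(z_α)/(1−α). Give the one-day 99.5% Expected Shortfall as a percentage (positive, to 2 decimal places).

5.92%

Tail multiplier: φ(z)/(1−α) = 0.014453 / 0.005 = 2.891.
ES = −(-0.05%) + 2.03% × 2.891 = 5.919%.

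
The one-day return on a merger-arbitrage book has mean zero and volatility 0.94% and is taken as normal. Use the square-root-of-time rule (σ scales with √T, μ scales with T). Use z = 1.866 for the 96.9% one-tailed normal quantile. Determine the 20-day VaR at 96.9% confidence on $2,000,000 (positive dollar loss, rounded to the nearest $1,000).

σ_{20d} = 0.94% × √20 = 4.204%.
VaR = 1.866 × 4.204% = 7.845%.
On $2,000,000: 0.07845 × $2,000,000 = $156,900.

$157,000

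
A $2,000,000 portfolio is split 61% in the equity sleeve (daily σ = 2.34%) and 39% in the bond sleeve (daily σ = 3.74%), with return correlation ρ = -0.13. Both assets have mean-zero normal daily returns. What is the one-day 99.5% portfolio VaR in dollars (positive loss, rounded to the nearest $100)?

$98,100

σ_p² = 0.61²·2.34² + 0.39²·3.74² + 2·-0.13·0.61·0.39·2.34·3.74 = 3.6237 (%²).
σ_p = √3.6237 = 1.904%.
At 99.5%, z = 2.576.
VaR = 2.576 × 1.904% = 4.905%; on $2,000,000 that is $98,100.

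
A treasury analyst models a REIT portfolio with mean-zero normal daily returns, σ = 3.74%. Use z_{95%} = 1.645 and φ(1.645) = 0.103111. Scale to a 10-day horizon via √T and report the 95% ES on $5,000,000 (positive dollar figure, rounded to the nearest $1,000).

σ_{10d} = 3.74% × √10 = 11.827%.
ES multiplier = φ(z)/(1−α) = 0.103111/0.05 = 2.062.
ES = 11.827% × 2.062 = 24.387%; on $5,000,000: $1,219,350.

$1,219,000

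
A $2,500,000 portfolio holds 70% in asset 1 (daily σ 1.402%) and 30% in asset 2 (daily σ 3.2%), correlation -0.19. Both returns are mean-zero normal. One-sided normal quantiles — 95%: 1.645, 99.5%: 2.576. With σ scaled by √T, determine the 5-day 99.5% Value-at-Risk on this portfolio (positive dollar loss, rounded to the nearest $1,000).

σ_p = √(0.7²·1.402² + 0.3²·3.2² + 2·-0.19·0.7·0.3·1.402·3.2) = 1.236%.
σ_{5d} = 1.236% × √5 = 2.764%.
VaR = 2.576 × 2.764% = 7.120%; on $2,500,000 that is $178,000.

$178,000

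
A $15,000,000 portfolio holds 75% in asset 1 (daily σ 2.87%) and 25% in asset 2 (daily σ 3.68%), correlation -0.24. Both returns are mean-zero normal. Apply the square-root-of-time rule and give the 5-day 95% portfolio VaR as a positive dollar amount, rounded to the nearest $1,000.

$1,174,000

σ_p = √(0.75²·2.87² + 0.25²·3.68² + 2·-0.24·0.75·0.25·2.87·3.68) = 2.128%.
σ_{5d} = 2.128% × √5 = 4.758%.
z(95%) = 1.645.
VaR = 1.645 × 4.758% = 7.827%; on $15,000,000 that is $1,174,050.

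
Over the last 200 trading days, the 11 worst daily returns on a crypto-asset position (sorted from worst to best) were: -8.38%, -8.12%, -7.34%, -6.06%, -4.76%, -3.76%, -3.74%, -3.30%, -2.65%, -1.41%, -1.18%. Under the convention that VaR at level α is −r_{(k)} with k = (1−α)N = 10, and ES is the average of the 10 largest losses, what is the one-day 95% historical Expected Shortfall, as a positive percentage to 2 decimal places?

4.95%

The 10 worst returns sum to -49.52%.
ES = −(-49.52%) / 10 = 4.952% ≈ 4.95%.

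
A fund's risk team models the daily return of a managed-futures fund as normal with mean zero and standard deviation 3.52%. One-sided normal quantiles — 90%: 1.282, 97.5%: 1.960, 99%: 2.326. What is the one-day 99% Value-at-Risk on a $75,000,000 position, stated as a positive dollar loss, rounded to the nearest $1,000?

$6,141,000

VaR = z·σ = 2.326 × 3.52% = 8.188%.
On $75,000,000: 0.08188 × $75,000,000 = $6,141,000.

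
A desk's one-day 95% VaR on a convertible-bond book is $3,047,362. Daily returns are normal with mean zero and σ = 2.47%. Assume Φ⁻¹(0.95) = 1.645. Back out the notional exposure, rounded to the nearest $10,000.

VaR as a fraction of value: z·σ = 1.645 × 2.47% = 4.06315%.
Position = $3,047,362 / 0.0406315 = $74,999,988.

$75,000,000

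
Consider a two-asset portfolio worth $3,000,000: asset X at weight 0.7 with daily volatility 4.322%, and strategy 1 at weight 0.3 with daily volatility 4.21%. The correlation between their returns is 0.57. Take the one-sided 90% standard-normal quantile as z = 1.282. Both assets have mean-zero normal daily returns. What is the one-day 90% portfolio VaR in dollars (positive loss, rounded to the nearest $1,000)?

$149,000

σ_p² = 0.7²·4.322² + 0.3²·4.21² + 2·0.57·0.7·0.3·4.322·4.21 = 15.1042 (%²).
σ_p = √15.1042 = 3.886%.
VaR = 1.282 × 3.886% = 4.982%; on $3,000,000 that is $149,460.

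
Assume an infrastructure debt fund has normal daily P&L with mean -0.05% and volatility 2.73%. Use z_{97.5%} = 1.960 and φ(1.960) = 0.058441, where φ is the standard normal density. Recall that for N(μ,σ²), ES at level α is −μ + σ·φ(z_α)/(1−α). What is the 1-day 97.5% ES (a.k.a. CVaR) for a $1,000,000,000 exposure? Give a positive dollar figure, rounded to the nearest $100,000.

$64,300,000

Tail multiplier: φ(z)/(1−α) = 0.058441 / 0.025 = 2.338.
ES = −(-0.05%) + 2.73% × 2.338 = 6.433%.
On $1,000,000,000: 0.06433 × $1,000,000,000 = $64,330,000.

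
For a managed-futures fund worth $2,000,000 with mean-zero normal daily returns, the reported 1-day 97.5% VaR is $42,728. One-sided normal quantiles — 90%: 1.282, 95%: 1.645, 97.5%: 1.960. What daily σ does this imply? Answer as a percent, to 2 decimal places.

1.09%

VaR as a fraction: $42,728 / $2,000,000 = 2.136%.
σ = VaR / z = 2.136% / 1.960 = 1.090%.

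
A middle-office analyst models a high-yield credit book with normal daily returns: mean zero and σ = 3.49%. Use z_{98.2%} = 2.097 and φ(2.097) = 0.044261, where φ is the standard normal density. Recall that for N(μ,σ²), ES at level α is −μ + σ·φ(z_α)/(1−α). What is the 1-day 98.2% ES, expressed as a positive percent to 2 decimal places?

Tail multiplier: φ(z)/(1−α) = 0.044261 / 0.018 = 2.459.
ES = 3.49% × 2.459 = 8.582%.

8.58%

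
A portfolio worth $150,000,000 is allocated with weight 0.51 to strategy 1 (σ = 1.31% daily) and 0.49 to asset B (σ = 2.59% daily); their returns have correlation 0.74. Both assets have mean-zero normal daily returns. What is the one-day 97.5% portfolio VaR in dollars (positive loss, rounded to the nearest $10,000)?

$5,350,000

σ_p² = 0.51²·1.31² + 0.49²·2.59² + 2·0.74·0.51·0.49·1.31·2.59 = 3.3118 (%²).
σ_p = √3.3118 = 1.820%.
At 97.5%, z = 1.960.
VaR = 1.960 × 1.820% = 3.567%; on $150,000,000 that is $5,350,500.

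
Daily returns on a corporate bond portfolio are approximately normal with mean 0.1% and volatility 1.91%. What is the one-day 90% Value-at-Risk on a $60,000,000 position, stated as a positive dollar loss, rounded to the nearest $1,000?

At 90% one-sided, z = 1.282.
VaR = −μ + z·σ = −(0.1%) + 1.282 × 1.91% = 2.349%.
On $60,000,000: 0.02349 × $60,000,000 = $1,409,400.

$1,409,000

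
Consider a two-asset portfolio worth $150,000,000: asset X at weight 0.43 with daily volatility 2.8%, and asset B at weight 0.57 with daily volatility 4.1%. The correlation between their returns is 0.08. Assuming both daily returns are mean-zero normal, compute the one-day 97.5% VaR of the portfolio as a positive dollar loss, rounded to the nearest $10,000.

$7,980,000

σ_p² = 0.43²·2.8² + 0.57²·4.1² + 2·0.08·0.43·0.57·2.8·4.1 = 7.3614 (%²).
σ_p = √7.3614 = 2.713%.
At 97.5%, z = 1.960.
VaR = 1.960 × 2.713% = 5.317%; on $150,000,000 that is $7,975,500.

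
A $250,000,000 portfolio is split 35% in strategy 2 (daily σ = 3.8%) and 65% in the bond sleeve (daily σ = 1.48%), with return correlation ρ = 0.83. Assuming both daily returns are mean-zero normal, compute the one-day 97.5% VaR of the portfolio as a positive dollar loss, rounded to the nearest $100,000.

σ_p² = 0.35²·3.8² + 0.65²·1.48² + 2·0.83·0.35·0.65·3.8·1.48 = 4.8182 (%²).
σ_p = √4.8182 = 2.195%.
At 97.5%, z = 1.960.
VaR = 1.960 × 2.195% = 4.302%; on $250,000,000 that is $10,755,000.

$10,800,000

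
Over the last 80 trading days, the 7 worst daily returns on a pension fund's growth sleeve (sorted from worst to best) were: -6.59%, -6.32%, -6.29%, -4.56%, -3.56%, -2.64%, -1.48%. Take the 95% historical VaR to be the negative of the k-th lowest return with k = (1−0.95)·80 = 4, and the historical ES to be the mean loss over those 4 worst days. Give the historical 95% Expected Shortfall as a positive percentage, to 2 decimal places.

5.94%

The 4 worst returns sum to -23.76%.
ES = −(-23.76%) / 4 = 5.94%.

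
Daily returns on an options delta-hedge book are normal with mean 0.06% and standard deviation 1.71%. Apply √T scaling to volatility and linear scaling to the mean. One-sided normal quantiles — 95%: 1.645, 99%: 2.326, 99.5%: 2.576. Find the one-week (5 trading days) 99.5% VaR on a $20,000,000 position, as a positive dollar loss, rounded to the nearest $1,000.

$1,910,000

σ_{5d} = 1.71% × √5 = 3.824%; μ_{5d} = 5 × 0.06% = 0.300%.
VaR = −(0.300%) + 2.576 × 3.824% = 9.551%.
On $20,000,000: 0.09551 × $20,000,000 = $1,910,200.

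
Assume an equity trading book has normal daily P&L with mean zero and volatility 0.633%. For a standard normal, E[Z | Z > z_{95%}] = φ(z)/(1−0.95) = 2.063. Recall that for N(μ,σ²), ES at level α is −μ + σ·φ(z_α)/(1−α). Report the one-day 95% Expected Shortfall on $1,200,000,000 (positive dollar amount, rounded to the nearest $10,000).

ES = 0.633% × 2.063 = 1.306%.
On $1,200,000,000: 0.01306 × $1,200,000,000 = $15,672,000.

$15,670,000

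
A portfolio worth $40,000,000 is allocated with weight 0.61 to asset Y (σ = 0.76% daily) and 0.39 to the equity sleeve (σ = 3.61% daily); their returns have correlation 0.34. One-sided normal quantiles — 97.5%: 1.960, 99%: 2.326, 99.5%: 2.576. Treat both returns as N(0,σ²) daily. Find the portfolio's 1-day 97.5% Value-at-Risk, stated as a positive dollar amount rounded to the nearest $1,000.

σ_p² = 0.61²·0.76² + 0.39²·3.61² + 2·0.34·0.61·0.39·0.76·3.61 = 2.6409 (%²).
σ_p = √2.6409 = 1.625%.
VaR = 1.960 × 1.625% = 3.185%; on $40,000,000 that is $1,274,000.

$1,274,000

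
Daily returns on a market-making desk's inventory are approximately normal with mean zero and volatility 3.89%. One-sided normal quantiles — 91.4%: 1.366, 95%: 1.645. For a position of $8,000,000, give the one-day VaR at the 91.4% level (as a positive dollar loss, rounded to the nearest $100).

$425,100

VaR = z·σ = 1.366 × 3.89% = 5.314%.
On $8,000,000: 0.05314 × $8,000,000 = $425,120.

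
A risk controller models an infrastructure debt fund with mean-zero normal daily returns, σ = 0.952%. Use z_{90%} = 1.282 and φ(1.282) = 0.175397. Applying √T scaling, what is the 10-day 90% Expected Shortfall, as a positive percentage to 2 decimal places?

σ_{10d} = 0.952% × √10 = 3.010%.
ES multiplier = φ(z)/(1−α) = 0.175397/0.1 = 1.754.
ES = 3.010% × 1.754 = 5.280%.

5.28%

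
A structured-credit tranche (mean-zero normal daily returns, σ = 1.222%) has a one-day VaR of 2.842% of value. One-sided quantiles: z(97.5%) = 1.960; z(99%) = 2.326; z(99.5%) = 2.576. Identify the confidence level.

Implied z = VaR/σ = 2.842 / 1.222 = 2.326.
This matches z(99%) = 2.326.

99%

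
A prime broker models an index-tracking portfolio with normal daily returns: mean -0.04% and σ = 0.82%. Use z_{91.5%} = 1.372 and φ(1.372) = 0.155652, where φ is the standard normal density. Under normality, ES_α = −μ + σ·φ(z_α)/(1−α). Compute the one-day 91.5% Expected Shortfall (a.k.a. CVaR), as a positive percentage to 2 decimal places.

1.54%

Tail multiplier: φ(z)/(1−α) = 0.155652 / 0.085 = 1.831.
ES = −(-0.04%) + 0.82% × 1.831 = 1.541%.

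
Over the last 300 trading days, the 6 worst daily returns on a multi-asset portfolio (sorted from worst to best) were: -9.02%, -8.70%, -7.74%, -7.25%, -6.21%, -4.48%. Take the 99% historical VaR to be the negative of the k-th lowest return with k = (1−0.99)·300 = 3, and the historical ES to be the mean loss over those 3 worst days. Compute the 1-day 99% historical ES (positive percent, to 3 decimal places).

8.487%

The 3 worst returns sum to -25.46%.
ES = −(-25.46%) / 3 = 8.4866…% ≈ 8.487%.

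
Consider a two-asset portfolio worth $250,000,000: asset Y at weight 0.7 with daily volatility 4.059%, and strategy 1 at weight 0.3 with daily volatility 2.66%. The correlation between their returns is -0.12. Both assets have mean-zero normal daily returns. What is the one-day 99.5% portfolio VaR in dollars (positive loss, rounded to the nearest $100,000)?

σ_p² = 0.7²·4.059² + 0.3²·2.66² + 2·-0.12·0.7·0.3·4.059·2.66 = 8.1656 (%²).
σ_p = √8.1656 = 2.858%.
At 99.5%, z = 2.576.
VaR = 2.576 × 2.858% = 7.362%; on $250,000,000 that is $18,405,000.

$18,400,000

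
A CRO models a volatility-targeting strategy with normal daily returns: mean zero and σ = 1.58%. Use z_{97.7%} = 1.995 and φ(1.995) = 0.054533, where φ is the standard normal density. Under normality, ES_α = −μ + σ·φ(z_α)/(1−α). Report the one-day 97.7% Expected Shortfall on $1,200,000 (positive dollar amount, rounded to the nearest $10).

$44,950

Tail multiplier: φ(z)/(1−α) = 0.054533 / 0.023 = 2.371.
ES = 1.58% × 2.371 = 3.746%.
On $1,200,000: 0.03746 × $1,200,000 = $44,952.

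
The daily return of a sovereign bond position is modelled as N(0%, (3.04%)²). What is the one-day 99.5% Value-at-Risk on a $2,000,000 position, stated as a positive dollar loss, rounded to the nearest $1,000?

$157,000

At 99.5% one-sided, z = 2.576.
VaR = z·σ = 2.576 × 3.04% = 7.831%.
On $2,000,000: 0.07831 × $2,000,000 = $156,620.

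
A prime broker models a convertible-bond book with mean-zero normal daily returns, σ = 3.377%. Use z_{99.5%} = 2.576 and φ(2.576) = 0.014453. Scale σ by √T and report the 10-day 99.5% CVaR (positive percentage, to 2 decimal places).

30.87%

σ_{10d} = 3.377% × √10 = 10.679%.
ES multiplier = φ(z)/(1−α) = 0.014453/0.005 = 2.891.
ES = 10.679% × 2.891 = 30.873%.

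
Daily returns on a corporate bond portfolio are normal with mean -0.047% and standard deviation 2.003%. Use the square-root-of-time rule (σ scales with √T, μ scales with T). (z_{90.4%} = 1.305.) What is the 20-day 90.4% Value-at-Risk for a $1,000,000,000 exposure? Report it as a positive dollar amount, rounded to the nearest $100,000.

$126,300,000

σ_{20d} = 2.003% × √20 = 8.958%; μ_{20d} = 20 × -0.047% = -0.940%.
VaR = −(-0.940%) + 1.305 × 8.958% = 12.630%.
On $1,000,000,000: 0.12630 × $1,000,000,000 = $126,300,000.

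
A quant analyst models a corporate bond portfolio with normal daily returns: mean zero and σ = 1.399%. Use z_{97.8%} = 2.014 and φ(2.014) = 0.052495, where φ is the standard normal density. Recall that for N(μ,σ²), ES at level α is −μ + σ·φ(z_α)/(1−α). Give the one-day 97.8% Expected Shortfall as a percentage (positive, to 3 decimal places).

3.338%

Tail multiplier: φ(z)/(1−α) = 0.052495 / 0.022 = 2.386.
ES = 1.399% × 2.386 = 3.338%.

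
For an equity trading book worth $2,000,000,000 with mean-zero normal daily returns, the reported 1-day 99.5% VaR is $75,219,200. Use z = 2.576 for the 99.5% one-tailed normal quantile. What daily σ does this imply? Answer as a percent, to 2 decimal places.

VaR as a fraction: $75,219,200 / $2,000,000,000 = 3.761%.
σ = VaR / z = 3.761% / 2.576 = 1.460%.

1.46%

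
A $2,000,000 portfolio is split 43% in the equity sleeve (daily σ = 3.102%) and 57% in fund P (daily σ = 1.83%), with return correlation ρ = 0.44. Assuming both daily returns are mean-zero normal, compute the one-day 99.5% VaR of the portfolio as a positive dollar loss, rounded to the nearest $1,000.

$104,000

σ_p² = 0.43²·3.102² + 0.57²·1.83² + 2·0.44·0.43·0.57·3.102·1.83 = 4.0916 (%²).
σ_p = √4.0916 = 2.023%.
At 99.5%, z = 2.576.
VaR = 2.576 × 2.023% = 5.211%; on $2,000,000 that is $104,220.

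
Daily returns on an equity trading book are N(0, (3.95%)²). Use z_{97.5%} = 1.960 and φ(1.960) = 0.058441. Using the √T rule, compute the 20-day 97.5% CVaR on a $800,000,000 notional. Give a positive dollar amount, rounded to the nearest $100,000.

σ_{20d} = 3.95% × √20 = 17.665%.
ES multiplier = φ(z)/(1−α) = 0.058441/0.025 = 2.338.
ES = 17.665% × 2.338 = 41.301%; on $800,000,000: $330,408,000.

$330,400,000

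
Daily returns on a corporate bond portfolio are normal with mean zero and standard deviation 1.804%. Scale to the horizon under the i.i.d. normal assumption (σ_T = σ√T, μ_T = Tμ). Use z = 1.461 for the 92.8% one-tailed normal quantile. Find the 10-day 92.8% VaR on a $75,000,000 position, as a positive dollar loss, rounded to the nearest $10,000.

σ_{10d} = 1.804% × √10 = 5.705%.
VaR = 1.461 × 5.705% = 8.335%.
On $75,000,000: 0.08335 × $75,000,000 = $6,251,250.

$6,250,000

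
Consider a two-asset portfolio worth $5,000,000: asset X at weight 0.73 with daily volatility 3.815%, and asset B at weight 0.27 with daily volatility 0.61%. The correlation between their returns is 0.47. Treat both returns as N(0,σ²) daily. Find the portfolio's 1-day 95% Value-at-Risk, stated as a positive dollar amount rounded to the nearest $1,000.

$236,000

σ_p² = 0.73²·3.815² + 0.27²·0.61² + 2·0.47·0.73·0.27·3.815·0.61 = 8.2142 (%²).
σ_p = √8.2142 = 2.866%.
At 95%, z = 1.645.
VaR = 1.645 × 2.866% = 4.715%; on $5,000,000 that is $235,750.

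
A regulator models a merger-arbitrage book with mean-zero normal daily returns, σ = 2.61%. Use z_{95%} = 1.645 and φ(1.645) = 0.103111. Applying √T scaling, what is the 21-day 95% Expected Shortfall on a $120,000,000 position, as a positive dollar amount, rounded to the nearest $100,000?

σ_{21d} = 2.61% × √21 = 11.961%.
ES multiplier = φ(z)/(1−α) = 0.103111/0.05 = 2.062.
ES = 11.961% × 2.062 = 24.664%; on $120,000,000: $29,596,800.

$29,600,000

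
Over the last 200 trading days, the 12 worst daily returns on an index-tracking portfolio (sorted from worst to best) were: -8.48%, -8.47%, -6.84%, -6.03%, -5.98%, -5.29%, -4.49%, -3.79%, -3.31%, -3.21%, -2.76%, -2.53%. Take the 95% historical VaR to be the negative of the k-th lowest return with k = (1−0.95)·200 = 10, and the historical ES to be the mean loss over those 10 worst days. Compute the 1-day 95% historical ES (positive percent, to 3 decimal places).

5.589%

The 10 worst returns sum to -55.89%.
ES = −(-55.89%) / 10 = 5.589%.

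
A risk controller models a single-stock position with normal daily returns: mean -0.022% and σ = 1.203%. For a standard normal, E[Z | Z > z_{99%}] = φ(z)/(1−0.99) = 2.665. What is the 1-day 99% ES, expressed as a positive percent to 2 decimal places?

3.23%

ES = −(-0.022%) + 1.203% × 2.665 = 3.228%.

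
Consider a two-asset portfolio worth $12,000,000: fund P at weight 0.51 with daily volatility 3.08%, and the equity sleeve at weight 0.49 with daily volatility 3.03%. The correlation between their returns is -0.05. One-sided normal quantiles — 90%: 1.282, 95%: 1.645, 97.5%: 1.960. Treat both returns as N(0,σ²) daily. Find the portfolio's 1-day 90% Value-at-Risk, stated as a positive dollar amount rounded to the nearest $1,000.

$324,000

σ_p² = 0.51²·3.08² + 0.49²·3.03² + 2·-0.05·0.51·0.49·3.08·3.03 = 4.4385 (%²).
σ_p = √4.4385 = 2.107%.
VaR = 1.282 × 2.107% = 2.701%; on $12,000,000 that is $324,120.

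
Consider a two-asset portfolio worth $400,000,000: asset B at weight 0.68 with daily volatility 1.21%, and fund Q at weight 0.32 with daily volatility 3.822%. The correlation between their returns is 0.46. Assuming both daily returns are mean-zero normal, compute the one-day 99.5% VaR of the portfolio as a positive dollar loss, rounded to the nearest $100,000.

σ_p² = 0.68²·1.21² + 0.32²·3.822² + 2·0.46·0.68·0.32·1.21·3.822 = 3.0986 (%²).
σ_p = √3.0986 = 1.760%.
At 99.5%, z = 2.576.
VaR = 2.576 × 1.760% = 4.534%; on $400,000,000 that is $18,136,000.

$18,100,000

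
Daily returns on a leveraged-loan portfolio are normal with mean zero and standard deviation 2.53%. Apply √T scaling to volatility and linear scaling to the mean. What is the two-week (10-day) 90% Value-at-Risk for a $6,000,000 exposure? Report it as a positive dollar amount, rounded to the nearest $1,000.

$615,000

At 90%, z = 1.282.
σ_{10d} = 2.53% × √10 = 8.001%.
VaR = 1.282 × 8.001% = 10.257%.
On $6,000,000: 0.10257 × $6,000,000 = $615,420.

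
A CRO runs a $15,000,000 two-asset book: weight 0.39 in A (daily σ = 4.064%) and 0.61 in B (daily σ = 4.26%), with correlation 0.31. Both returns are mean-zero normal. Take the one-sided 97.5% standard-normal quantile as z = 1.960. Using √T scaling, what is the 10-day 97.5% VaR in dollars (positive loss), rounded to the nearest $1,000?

$3,196,000

σ_p = √(0.39²·4.064² + 0.61²·4.26² + 2·0.31·0.39·0.61·4.064·4.26) = 3.438%.
σ_{10d} = 3.438% × √10 = 10.872%.
VaR = 1.960 × 10.872% = 21.309%; on $15,000,000 that is $3,196,350.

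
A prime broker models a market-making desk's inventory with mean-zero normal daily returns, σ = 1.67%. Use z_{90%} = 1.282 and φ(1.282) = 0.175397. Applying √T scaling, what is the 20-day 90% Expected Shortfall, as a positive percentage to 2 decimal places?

13.10%

σ_{20d} = 1.67% × √20 = 7.468%.
ES multiplier = φ(z)/(1−α) = 0.175397/0.1 = 1.754.
ES = 7.468% × 1.754 = 13.099%.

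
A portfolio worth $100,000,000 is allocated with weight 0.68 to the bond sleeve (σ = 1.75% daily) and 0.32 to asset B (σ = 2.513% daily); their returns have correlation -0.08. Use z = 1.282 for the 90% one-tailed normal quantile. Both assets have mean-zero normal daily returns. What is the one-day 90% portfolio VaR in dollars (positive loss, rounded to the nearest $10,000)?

σ_p² = 0.68²·1.75² + 0.32²·2.513² + 2·-0.08·0.68·0.32·1.75·2.513 = 1.9097 (%²).
σ_p = √1.9097 = 1.382%.
VaR = 1.282 × 1.382% = 1.772%; on $100,000,000 that is $1,772,000.

$1,770,000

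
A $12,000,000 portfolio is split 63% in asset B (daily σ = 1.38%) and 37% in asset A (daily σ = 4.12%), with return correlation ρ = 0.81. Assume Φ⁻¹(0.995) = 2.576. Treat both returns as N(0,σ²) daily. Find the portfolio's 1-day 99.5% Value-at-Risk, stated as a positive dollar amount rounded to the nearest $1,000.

$707,000

σ_p² = 0.63²·1.38² + 0.37²·4.12² + 2·0.81·0.63·0.37·1.38·4.12 = 5.2267 (%²).
σ_p = √5.2267 = 2.286%.
VaR = 2.576 × 2.286% = 5.889%; on $12,000,000 that is $706,680.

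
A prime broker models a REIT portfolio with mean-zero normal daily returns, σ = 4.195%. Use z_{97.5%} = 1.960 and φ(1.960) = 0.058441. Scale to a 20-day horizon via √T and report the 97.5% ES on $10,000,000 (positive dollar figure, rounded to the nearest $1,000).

$4,386,000

σ_{20d} = 4.195% × √20 = 18.761%.
ES multiplier = φ(z)/(1−α) = 0.058441/0.025 = 2.338.
ES = 18.761% × 2.338 = 43.863%; on $10,000,000: $4,386,300.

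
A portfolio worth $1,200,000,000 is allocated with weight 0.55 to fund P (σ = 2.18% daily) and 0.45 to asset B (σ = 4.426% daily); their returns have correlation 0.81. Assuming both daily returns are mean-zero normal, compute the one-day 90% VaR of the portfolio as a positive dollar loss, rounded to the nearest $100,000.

$46,800,000

σ_p² = 0.55²·2.18² + 0.45²·4.426² + 2·0.81·0.55·0.45·2.18·4.426 = 9.2731 (%²).
σ_p = √9.2731 = 3.045%.
At 90%, z = 1.282.
VaR = 1.282 × 3.045% = 3.904%; on $1,200,000,000 that is $46,848,000.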